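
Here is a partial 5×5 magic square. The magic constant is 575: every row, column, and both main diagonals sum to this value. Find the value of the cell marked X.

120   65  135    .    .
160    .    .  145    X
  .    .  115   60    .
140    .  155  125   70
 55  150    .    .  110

Row 4: 140 + 155 + 125 + 70 + ? = 575, so (4,2) = 85.
Column 1 must total 575; the given cells sum to 475, so (3,1) = 100.
Main diagonal must total 575; the given cells sum to 470, so (2,2) = 105.
Anti-diagonal needs 575; the known cells sum to 400, so (1,5) = 175.
Row 1 must total 575; the given cells sum to 495, so (1,4) = 80.
Using column 2: 65 + 105 + 85 + 150 + ? → (3,2) = 575 − 405 = 170.
Column 4: 80 + 145 + 60 + 125 + ? = 575, so (5,4) = 165.
The remaining cell in row 3 is (3,5) = 575 − 445 = 130.
The remaining cell in row 5 is (5,3) = 575 − 480 = 95.
From column 3, 575 − (135 + 115 + 155 + 95) gives (2,3) = 75.
Using column 5: 175 + 130 + 70 + 110 + ? → (2,5) = 575 − 485 = 90.

90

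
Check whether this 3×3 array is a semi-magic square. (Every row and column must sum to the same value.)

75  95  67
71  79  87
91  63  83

Yes

Row 1: 75 + 95 + 67 = 237.
Row 2: 71 + 79 + 87 = 237.
Row 3: 91 + 63 + 83 = 237.
Column 1: 75 + 71 + 91 = 237.
Column 2: 95 + 79 + 63 = 237.
Column 3: 67 + 87 + 83 = 237.
All lines sum to 237.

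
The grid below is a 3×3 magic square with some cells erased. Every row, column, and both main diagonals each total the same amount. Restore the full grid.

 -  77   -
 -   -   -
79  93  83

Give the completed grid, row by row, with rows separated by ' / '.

87 77 91 / 89 85 81 / 79 93 83

Row 3 is already complete: 79 + 93 + 83 = 255, so that is the magic constant.
From column 2, 255 − (77 + 93) gives (2,2) = 85.
Using main diagonal: 85 + 83 + ? → (1,1) = 255 − 168 = 87.
From anti-diagonal, 255 − (85 + 79) gives (1,3) = 91.
Column 1: 87 + 79 + ? = 255, so (2,1) = 89.
Using column 3: 91 + 83 + ? → (2,3) = 255 − 174 = 81.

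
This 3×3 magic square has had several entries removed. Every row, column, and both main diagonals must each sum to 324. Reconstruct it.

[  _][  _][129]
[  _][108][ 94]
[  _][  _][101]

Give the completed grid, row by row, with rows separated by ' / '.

115 80 129 / 122 108 94 / 87 136 101

Using row 2: 108 + 94 + ? → (2,1) = 324 − 202 = 122.
Main diagonal: 108 + 101 + ? = 324, so (1,1) = 115.
From anti-diagonal, 324 − (129 + 108) gives (3,1) = 87.
The remaining cell in row 1 is (1,2) = 324 − 244 = 80.
Row 3 must total 324; the given cells sum to 188, so (3,2) = 136.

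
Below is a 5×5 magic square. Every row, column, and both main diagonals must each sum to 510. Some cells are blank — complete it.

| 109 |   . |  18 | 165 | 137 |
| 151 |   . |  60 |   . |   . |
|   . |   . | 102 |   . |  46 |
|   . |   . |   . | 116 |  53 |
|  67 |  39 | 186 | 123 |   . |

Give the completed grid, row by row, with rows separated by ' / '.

109 81 18 165 137 / 151 88 60 32 179 / 158 130 102 74 46 / 25 172 144 116 53 / 67 39 186 123 95

Row 1 needs 510; the known cells sum to 429, so (1,2) = 81.
The remaining cell in row 5 is (5,5) = 510 − 415 = 95.
Using column 3: 18 + 60 + 102 + 186 + ? → (4,3) = 510 − 366 = 144.
Using column 5: 137 + 46 + 53 + 95 + ? → (2,5) = 510 − 331 = 179.
Main diagonal must total 510; the given cells sum to 422, so (2,2) = 88.
Row 2: 151 + 88 + 60 + 179 + ? = 510, so (2,4) = 32.
Column 4 needs 510; the known cells sum to 436, so (3,4) = 74.
The remaining cell in anti-diagonal is (4,2) = 510 − 338 = 172.
Row 4 must total 510; the given cells sum to 485, so (4,1) = 25.
From column 1, 510 − (109 + 151 + 25 + 67) gives (3,1) = 158.
From column 2, 510 − (81 + 88 + 172 + 39) gives (3,2) = 130.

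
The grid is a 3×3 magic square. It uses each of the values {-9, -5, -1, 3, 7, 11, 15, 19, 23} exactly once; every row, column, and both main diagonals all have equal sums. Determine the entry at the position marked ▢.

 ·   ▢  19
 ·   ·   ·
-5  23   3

The 9 entries sum to 63, so each line sums to 63/3 = 21.
From column 3, 21 − (19 + 3) gives (2,3) = -1.
Anti-diagonal must total 21; the given cells sum to 14, so (2,2) = 7.
Row 2 must total 21; the given cells sum to 6, so (2,1) = 15.
Using column 1: 15 + (-5) + ? → (1,1) = 21 − 10 = 11.
Column 2 must total 21; the given cells sum to 30, so (1,2) = -9.

-9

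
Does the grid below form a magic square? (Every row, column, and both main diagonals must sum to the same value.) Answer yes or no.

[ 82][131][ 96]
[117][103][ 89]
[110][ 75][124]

Row 1: 82 + 131 + 96 = 309.
Row 2: 117 + 103 + 89 = 309.
Row 3: 110 + 75 + 124 = 309.
Column 1: 82 + 117 + 110 = 309.
Column 2: 131 + 103 + 75 = 309.
Column 3: 96 + 89 + 124 = 309.
Main diagonal: 82 + 103 + 124 = 309.
Anti-diagonal: 96 + 103 + 110 = 309.
All lines sum to 309.

Yes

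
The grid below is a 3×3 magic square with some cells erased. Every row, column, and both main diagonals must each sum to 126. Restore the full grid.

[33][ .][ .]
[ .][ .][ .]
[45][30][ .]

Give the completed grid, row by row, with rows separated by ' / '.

Row 3 needs 126; the known cells sum to 75, so (3,3) = 51.
The remaining cell in column 1 is (2,1) = 126 − 78 = 48.
Main diagonal needs 126; the known cells sum to 84, so (2,2) = 42.
Anti-diagonal must total 126; the given cells sum to 87, so (1,3) = 39.
Using row 1: 33 + 39 + ? → (1,2) = 126 − 72 = 54.
Row 2: 48 + 42 + ? = 126, so (2,3) = 36.

33 54 39 / 48 42 36 / 45 30 51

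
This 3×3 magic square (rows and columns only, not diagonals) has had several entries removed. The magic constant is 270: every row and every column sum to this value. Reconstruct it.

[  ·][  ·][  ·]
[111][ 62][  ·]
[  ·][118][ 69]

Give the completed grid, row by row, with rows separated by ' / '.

76 90 104 / 111 62 97 / 83 118 69

Row 2: 111 + 62 + ? = 270, so (2,3) = 97.
Row 3: 118 + 69 + ? = 270, so (3,1) = 83.
The remaining cell in column 1 is (1,1) = 270 − 194 = 76.
Column 2 needs 270; the known cells sum to 180, so (1,2) = 90.
Column 3 needs 270; the known cells sum to 166, so (1,3) = 104.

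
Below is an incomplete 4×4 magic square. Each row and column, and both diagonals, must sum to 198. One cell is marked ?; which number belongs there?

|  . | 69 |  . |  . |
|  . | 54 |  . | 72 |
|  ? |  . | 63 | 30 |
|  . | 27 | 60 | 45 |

The remaining cell in row 4 is (4,1) = 198 − 132 = 66.
Column 2 must total 198; the given cells sum to 150, so (3,2) = 48.
The remaining cell in column 4 is (1,4) = 198 − 147 = 51.
Main diagonal needs 198; the known cells sum to 162, so (1,1) = 36.
The remaining cell in anti-diagonal is (2,3) = 198 − 165 = 33.
Using row 1: 36 + 69 + 51 + ? → (1,3) = 198 − 156 = 42.
Using row 2: 54 + 33 + 72 + ? → (2,1) = 198 − 159 = 39.
Row 3 must total 198; the given cells sum to 141, so (3,1) = 57.

57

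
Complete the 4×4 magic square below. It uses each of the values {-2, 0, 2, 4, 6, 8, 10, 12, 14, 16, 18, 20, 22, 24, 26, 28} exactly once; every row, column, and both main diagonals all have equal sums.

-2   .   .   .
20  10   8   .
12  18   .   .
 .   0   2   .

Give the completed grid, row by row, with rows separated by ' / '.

-2 24 26 4 / 20 10 8 14 / 12 18 16 6 / 22 0 2 28

The 16 entries sum to 208, so each line sums to 208/4 = 52.
Using row 2: 20 + 10 + 8 + ? → (2,4) = 52 − 38 = 14.
Column 1 must total 52; the given cells sum to 30, so (4,1) = 22.
Using column 2: 10 + 18 + 0 + ? → (1,2) = 52 − 28 = 24.
Anti-diagonal needs 52; the known cells sum to 48, so (1,4) = 4.
From row 1, 52 − (-2 + 24 + 4) gives (1,3) = 26.
Row 4: 22 + 0 + 2 + ? = 52, so (4,4) = 28.
Column 3 must total 52; the given cells sum to 36, so (3,3) = 16.
Column 4 needs 52; the known cells sum to 46, so (3,4) = 6.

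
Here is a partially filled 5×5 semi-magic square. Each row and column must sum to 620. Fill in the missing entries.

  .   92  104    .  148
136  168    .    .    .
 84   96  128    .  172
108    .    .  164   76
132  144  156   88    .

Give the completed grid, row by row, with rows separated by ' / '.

The remaining cell in row 3 is (3,4) = 620 − 480 = 140.
Row 5: 132 + 144 + 156 + 88 + ? = 620, so (5,5) = 100.
Column 1: 136 + 84 + 108 + 132 + ? = 620, so (1,1) = 160.
The remaining cell in column 2 is (4,2) = 620 − 500 = 120.
Using column 5: 148 + 172 + 76 + 100 + ? → (2,5) = 620 − 496 = 124.
Row 1 needs 620; the known cells sum to 504, so (1,4) = 116.
Using row 4: 108 + 120 + 164 + 76 + ? → (4,3) = 620 − 468 = 152.
Column 3 needs 620; the known cells sum to 540, so (2,3) = 80.
From column 4, 620 − (116 + 140 + 164 + 88) gives (2,4) = 112.

160 92 104 116 148 / 136 168 80 112 124 / 84 96 128 140 172 / 108 120 152 164 76 / 132 144 156 88 100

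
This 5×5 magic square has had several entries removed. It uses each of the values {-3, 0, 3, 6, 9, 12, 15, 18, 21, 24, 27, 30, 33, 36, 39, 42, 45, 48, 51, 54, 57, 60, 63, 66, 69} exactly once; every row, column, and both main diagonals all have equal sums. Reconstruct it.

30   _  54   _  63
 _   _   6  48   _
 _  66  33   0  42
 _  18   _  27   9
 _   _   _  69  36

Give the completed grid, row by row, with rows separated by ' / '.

30 -3 54 21 63 / 57 39 6 48 15 / 24 66 33 0 42 / 51 18 60 27 9 / 3 45 12 69 36

The 25 entries sum to 825, so each line sums to 825/5 = 165.
Row 3: 66 + 33 + 0 + 42 + ? = 165, so (3,1) = 24.
Using column 4: 48 + 0 + 27 + 69 + ? → (1,4) = 165 − 144 = 21.
Column 5 needs 165; the known cells sum to 150, so (2,5) = 15.
Main diagonal must total 165; the given cells sum to 126, so (2,2) = 39.
Anti-diagonal: 63 + 48 + 33 + 18 + ? = 165, so (5,1) = 3.
Row 1 needs 165; the known cells sum to 168, so (1,2) = -3.
Row 2 needs 165; the known cells sum to 108, so (2,1) = 57.
Using column 1: 30 + 57 + 24 + 3 + ? → (4,1) = 165 − 114 = 51.
Using column 2: -3 + 39 + 66 + 18 + ? → (5,2) = 165 − 120 = 45.
Using row 4: 51 + 18 + 27 + 9 + ? → (4,3) = 165 − 105 = 60.
From row 5, 165 − (3 + 45 + 69 + 36) gives (5,3) = 12.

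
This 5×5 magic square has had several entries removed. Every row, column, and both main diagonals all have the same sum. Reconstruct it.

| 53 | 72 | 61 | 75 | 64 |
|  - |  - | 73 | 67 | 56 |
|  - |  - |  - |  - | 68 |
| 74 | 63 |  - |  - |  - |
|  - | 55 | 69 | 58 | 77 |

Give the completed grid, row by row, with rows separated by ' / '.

Row 1 is already complete: 53 + 72 + 61 + 75 + 64 = 325, so that is the magic constant.
The remaining cell in row 5 is (5,1) = 325 − 259 = 66.
The remaining cell in column 5 is (4,5) = 325 − 265 = 60.
The remaining cell in anti-diagonal is (3,3) = 325 − 260 = 65.
From column 3, 325 − (61 + 73 + 65 + 69) gives (4,3) = 57.
The remaining cell in row 4 is (4,4) = 325 − 254 = 71.
Column 4 needs 325; the known cells sum to 271, so (3,4) = 54.
Main diagonal needs 325; the known cells sum to 266, so (2,2) = 59.
From row 2, 325 − (59 + 73 + 67 + 56) gives (2,1) = 70.
Column 1: 53 + 70 + 74 + 66 + ? = 325, so (3,1) = 62.
Column 2: 72 + 59 + 63 + 55 + ? = 325, so (3,2) = 76.

53 72 61 75 64 / 70 59 73 67 56 / 62 76 65 54 68 / 74 63 57 71 60 / 66 55 69 58 77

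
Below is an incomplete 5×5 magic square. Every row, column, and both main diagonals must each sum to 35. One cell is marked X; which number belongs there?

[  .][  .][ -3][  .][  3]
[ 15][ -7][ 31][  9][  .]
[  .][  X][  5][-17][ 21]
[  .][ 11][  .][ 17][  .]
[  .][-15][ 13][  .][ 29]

The remaining cell in row 2 is (2,5) = 35 − 48 = -13.
Column 3 must total 35; the given cells sum to 46, so (4,3) = -11.
From column 5, 35 − (3 + (-13) + 21 + 29) gives (4,5) = -5.
Main diagonal needs 35; the known cells sum to 44, so (1,1) = -9.
From anti-diagonal, 35 − (3 + 9 + 5 + 11) gives (5,1) = 7.
The remaining cell in row 4 is (4,1) = 35 − 12 = 23.
The remaining cell in row 5 is (5,4) = 35 − 34 = 1.
Column 1 needs 35; the known cells sum to 36, so (3,1) = -1.
From column 4, 35 − (9 + (-17) + 17 + 1) gives (1,4) = 25.
Row 1: -9 + (-3) + 25 + 3 + ? = 35, so (1,2) = 19.
Using row 3: -1 + 5 + (-17) + 21 + ? → (3,2) = 35 − 8 = 27.

27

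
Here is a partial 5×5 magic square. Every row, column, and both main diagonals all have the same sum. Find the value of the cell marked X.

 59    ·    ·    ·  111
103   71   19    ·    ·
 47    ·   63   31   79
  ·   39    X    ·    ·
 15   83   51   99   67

107

Row 5 is complete and sums to 315; that is the magic constant.
From row 3, 315 − (47 + 63 + 31 + 79) gives (3,2) = 95.
Using column 1: 59 + 103 + 47 + 15 + ? → (4,1) = 315 − 224 = 91.
From column 2, 315 − (71 + 95 + 39 + 83) gives (1,2) = 27.
From main diagonal, 315 − (59 + 71 + 63 + 67) gives (4,4) = 55.
Anti-diagonal: 111 + 63 + 39 + 15 + ? = 315, so (2,4) = 87.
Row 2 must total 315; the given cells sum to 280, so (2,5) = 35.
Column 4: 87 + 31 + 55 + 99 + ? = 315, so (1,4) = 43.
From column 5, 315 − (111 + 35 + 79 + 67) gives (4,5) = 23.
Row 1: 59 + 27 + 43 + 111 + ? = 315, so (1,3) = 75.
Using row 4: 91 + 39 + 55 + 23 + ? → (4,3) = 315 − 208 = 107.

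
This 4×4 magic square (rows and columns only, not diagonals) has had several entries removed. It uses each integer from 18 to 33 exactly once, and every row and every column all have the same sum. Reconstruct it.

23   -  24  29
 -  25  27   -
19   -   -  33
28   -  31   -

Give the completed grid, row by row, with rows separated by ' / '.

The entries are 18 through 33, which sum to 408, so each line sums to 408/4 = 102.
Row 1 needs 102; the known cells sum to 76, so (1,2) = 26.
Column 1: 23 + 19 + 28 + ? = 102, so (2,1) = 32.
The remaining cell in column 3 is (3,3) = 102 − 82 = 20.
From row 2, 102 − (32 + 25 + 27) gives (2,4) = 18.
Row 3 must total 102; the given cells sum to 72, so (3,2) = 30.
Column 2 needs 102; the known cells sum to 81, so (4,2) = 21.
Column 4: 29 + 18 + 33 + ? = 102, so (4,4) = 22.

23 26 24 29 / 32 25 27 18 / 19 30 20 33 / 28 21 31 22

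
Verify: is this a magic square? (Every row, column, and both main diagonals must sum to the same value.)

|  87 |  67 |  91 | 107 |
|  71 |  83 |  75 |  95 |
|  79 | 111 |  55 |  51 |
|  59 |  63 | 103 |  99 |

Row 1: 87 + 67 + 91 + 107 = 352.
Row 2: 71 + 83 + 75 + 95 = 324.
Row 3: 79 + 111 + 55 + 51 = 296.
Row 4: 59 + 63 + 103 + 99 = 324.
Column 1: 87 + 71 + 79 + 59 = 296.
Column 2: 67 + 83 + 111 + 63 = 324.
Column 3: 91 + 75 + 55 + 103 = 324.
Column 4: 107 + 95 + 51 + 99 = 352.
Main diagonal: 87 + 83 + 55 + 99 = 324.
Anti-diagonal: 107 + 75 + 111 + 59 = 352.

No — column 4 sums to 352 but column 3 sums to 324.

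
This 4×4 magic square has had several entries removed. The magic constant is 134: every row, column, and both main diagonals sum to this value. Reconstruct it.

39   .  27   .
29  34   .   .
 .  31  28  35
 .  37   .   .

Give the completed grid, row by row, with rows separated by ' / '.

39 32 27 36 / 29 34 41 30 / 40 31 28 35 / 26 37 38 33

Row 3 must total 134; the given cells sum to 94, so (3,1) = 40.
From column 1, 134 − (39 + 29 + 40) gives (4,1) = 26.
From column 2, 134 − (34 + 31 + 37) gives (1,2) = 32.
Main diagonal: 39 + 34 + 28 + ? = 134, so (4,4) = 33.
Row 1: 39 + 32 + 27 + ? = 134, so (1,4) = 36.
The remaining cell in row 4 is (4,3) = 134 − 96 = 38.
From column 3, 134 − (27 + 28 + 38) gives (2,3) = 41.
Column 4 must total 134; the given cells sum to 104, so (2,4) = 30.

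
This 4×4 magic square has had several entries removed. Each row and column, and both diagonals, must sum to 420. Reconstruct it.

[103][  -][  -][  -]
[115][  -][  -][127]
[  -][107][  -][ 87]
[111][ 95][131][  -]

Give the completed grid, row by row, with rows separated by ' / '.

From row 4, 420 − (111 + 95 + 131) gives (4,4) = 83.
Using column 1: 103 + 115 + 111 + ? → (3,1) = 420 − 329 = 91.
The remaining cell in column 4 is (1,4) = 420 − 297 = 123.
Using anti-diagonal: 123 + 107 + 111 + ? → (2,3) = 420 − 341 = 79.
The remaining cell in row 2 is (2,2) = 420 − 321 = 99.
The remaining cell in row 3 is (3,3) = 420 − 285 = 135.
Column 2 needs 420; the known cells sum to 301, so (1,2) = 119.
Using column 3: 79 + 135 + 131 + ? → (1,3) = 420 − 345 = 75.

103 119 75 123 / 115 99 79 127 / 91 107 135 87 / 111 95 131 83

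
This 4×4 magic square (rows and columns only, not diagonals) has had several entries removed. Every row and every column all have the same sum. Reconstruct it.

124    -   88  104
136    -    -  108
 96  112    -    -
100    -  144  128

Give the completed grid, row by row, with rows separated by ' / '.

124 140 88 104 / 136 120 92 108 / 96 112 132 116 / 100 84 144 128

Column 1 is already complete: 124 + 136 + 96 + 100 = 456, so that is the magic constant.
Using row 1: 124 + 88 + 104 + ? → (1,2) = 456 − 316 = 140.
The remaining cell in row 4 is (4,2) = 456 − 372 = 84.
The remaining cell in column 2 is (2,2) = 456 − 336 = 120.
From column 4, 456 − (104 + 108 + 128) gives (3,4) = 116.
From row 2, 456 − (136 + 120 + 108) gives (2,3) = 92.
Row 3 must total 456; the given cells sum to 324, so (3,3) = 132.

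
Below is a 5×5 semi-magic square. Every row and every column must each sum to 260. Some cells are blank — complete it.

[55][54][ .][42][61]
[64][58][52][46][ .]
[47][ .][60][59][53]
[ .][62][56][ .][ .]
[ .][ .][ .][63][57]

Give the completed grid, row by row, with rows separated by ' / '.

Row 1 must total 260; the given cells sum to 212, so (1,3) = 48.
Row 2 must total 260; the given cells sum to 220, so (2,5) = 40.
From row 3, 260 − (47 + 60 + 59 + 53) gives (3,2) = 41.
Column 2 needs 260; the known cells sum to 215, so (5,2) = 45.
From column 3, 260 − (48 + 52 + 60 + 56) gives (5,3) = 44.
Column 4 needs 260; the known cells sum to 210, so (4,4) = 50.
Column 5 must total 260; the given cells sum to 211, so (4,5) = 49.
From row 4, 260 − (62 + 56 + 50 + 49) gives (4,1) = 43.
From row 5, 260 − (45 + 44 + 63 + 57) gives (5,1) = 51.

55 54 48 42 61 / 64 58 52 46 40 / 47 41 60 59 53 / 43 62 56 50 49 / 51 45 44 63 57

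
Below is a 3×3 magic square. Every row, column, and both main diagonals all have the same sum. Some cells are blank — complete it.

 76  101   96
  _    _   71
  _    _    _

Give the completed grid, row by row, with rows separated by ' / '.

Row 1 is already complete: 76 + 101 + 96 = 273, so that is the magic constant.
From column 3, 273 − (96 + 71) gives (3,3) = 106.
Main diagonal must total 273; the given cells sum to 182, so (2,2) = 91.
Anti-diagonal must total 273; the given cells sum to 187, so (3,1) = 86.
The remaining cell in row 2 is (2,1) = 273 − 162 = 111.
Row 3 needs 273; the known cells sum to 192, so (3,2) = 81.

76 101 96 / 111 91 71 / 86 81 106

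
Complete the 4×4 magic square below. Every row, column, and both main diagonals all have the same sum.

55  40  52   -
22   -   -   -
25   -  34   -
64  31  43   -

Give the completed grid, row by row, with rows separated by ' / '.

55 40 52 19 / 22 49 37 58 / 25 46 34 61 / 64 31 43 28

Column 1 is already complete: 55 + 22 + 25 + 64 = 166, so that is the magic constant.
Row 1 must total 166; the given cells sum to 147, so (1,4) = 19.
Row 4 must total 166; the given cells sum to 138, so (4,4) = 28.
Using column 3: 52 + 34 + 43 + ? → (2,3) = 166 − 129 = 37.
Main diagonal must total 166; the given cells sum to 117, so (2,2) = 49.
Anti-diagonal: 19 + 37 + 64 + ? = 166, so (3,2) = 46.
Row 2 must total 166; the given cells sum to 108, so (2,4) = 58.
Row 3: 25 + 46 + 34 + ? = 166, so (3,4) = 61.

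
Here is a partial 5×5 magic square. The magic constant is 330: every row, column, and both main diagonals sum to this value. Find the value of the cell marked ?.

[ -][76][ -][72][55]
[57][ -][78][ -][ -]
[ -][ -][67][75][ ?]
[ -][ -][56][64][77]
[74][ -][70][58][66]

From row 5, 330 − (74 + 70 + 58 + 66) gives (5,2) = 62.
The remaining cell in column 3 is (1,3) = 330 − 271 = 59.
Column 4 must total 330; the given cells sum to 269, so (2,4) = 61.
Anti-diagonal must total 330; the given cells sum to 257, so (4,2) = 73.
Row 1 must total 330; the given cells sum to 262, so (1,1) = 68.
From row 4, 330 − (73 + 56 + 64 + 77) gives (4,1) = 60.
Column 1: 68 + 57 + 60 + 74 + ? = 330, so (3,1) = 71.
The remaining cell in main diagonal is (2,2) = 330 − 265 = 65.
From row 2, 330 − (57 + 65 + 78 + 61) gives (2,5) = 69.
Column 2 needs 330; the known cells sum to 276, so (3,2) = 54.
Using column 5: 55 + 69 + 77 + 66 + ? → (3,5) = 330 − 267 = 63.

63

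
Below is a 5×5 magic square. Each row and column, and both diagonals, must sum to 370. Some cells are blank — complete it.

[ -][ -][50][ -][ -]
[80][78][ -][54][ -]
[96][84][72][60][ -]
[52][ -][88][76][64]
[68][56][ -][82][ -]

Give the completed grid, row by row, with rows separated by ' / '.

74 62 50 98 86 / 80 78 66 54 92 / 96 84 72 60 58 / 52 90 88 76 64 / 68 56 94 82 70

Row 3 must total 370; the given cells sum to 312, so (3,5) = 58.
Using row 4: 52 + 88 + 76 + 64 + ? → (4,2) = 370 − 280 = 90.
The remaining cell in column 1 is (1,1) = 370 − 296 = 74.
Column 2 needs 370; the known cells sum to 308, so (1,2) = 62.
From column 4, 370 − (54 + 60 + 76 + 82) gives (1,4) = 98.
Main diagonal must total 370; the given cells sum to 300, so (5,5) = 70.
Anti-diagonal: 54 + 72 + 90 + 68 + ? = 370, so (1,5) = 86.
Row 5 must total 370; the given cells sum to 276, so (5,3) = 94.
Using column 3: 50 + 72 + 88 + 94 + ? → (2,3) = 370 − 304 = 66.
Using column 5: 86 + 58 + 64 + 70 + ? → (2,5) = 370 − 278 = 92.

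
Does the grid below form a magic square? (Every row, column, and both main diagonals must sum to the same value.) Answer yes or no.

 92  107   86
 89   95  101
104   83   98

Yes

Row 1: 92 + 107 + 86 = 285.
Row 2: 89 + 95 + 101 = 285.
Row 3: 104 + 83 + 98 = 285.
Column 1: 92 + 89 + 104 = 285.
Column 2: 107 + 95 + 83 = 285.
Column 3: 86 + 101 + 98 = 285.
Main diagonal: 92 + 95 + 98 = 285.
Anti-diagonal: 86 + 95 + 104 = 285.
All lines sum to 285.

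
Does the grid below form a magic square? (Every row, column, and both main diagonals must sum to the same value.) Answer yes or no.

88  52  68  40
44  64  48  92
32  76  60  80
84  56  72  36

Row 1: 88 + 52 + 68 + 40 = 248.
Row 2: 44 + 64 + 48 + 92 = 248.
Row 3: 32 + 76 + 60 + 80 = 248.
Row 4: 84 + 56 + 72 + 36 = 248.
Column 1: 88 + 44 + 32 + 84 = 248.
Column 2: 52 + 64 + 76 + 56 = 248.
Column 3: 68 + 48 + 60 + 72 = 248.
Column 4: 40 + 92 + 80 + 36 = 248.
Main diagonal: 88 + 64 + 60 + 36 = 248.
Anti-diagonal: 40 + 48 + 76 + 84 = 248.
All lines sum to 248.

Yes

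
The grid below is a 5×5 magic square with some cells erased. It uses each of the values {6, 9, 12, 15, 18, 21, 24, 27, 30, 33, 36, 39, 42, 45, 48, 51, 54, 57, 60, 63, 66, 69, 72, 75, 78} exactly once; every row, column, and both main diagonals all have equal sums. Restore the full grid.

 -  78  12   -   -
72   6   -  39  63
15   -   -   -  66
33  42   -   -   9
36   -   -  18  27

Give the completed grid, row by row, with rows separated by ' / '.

The 25 entries sum to 1050, so each line sums to 1050/5 = 210.
Row 2: 72 + 6 + 39 + 63 + ? = 210, so (2,3) = 30.
From column 1, 210 − (72 + 15 + 33 + 36) gives (1,1) = 54.
Column 5 must total 210; the given cells sum to 165, so (1,5) = 45.
Anti-diagonal needs 210; the known cells sum to 162, so (3,3) = 48.
The remaining cell in row 1 is (1,4) = 210 − 189 = 21.
Using main diagonal: 54 + 6 + 48 + 27 + ? → (4,4) = 210 − 135 = 75.
Row 4: 33 + 42 + 75 + 9 + ? = 210, so (4,3) = 51.
The remaining cell in column 3 is (5,3) = 210 − 141 = 69.
From column 4, 210 − (21 + 39 + 75 + 18) gives (3,4) = 57.
The remaining cell in row 3 is (3,2) = 210 − 186 = 24.
Using row 5: 36 + 69 + 18 + 27 + ? → (5,2) = 210 − 150 = 60.

54 78 12 21 45 / 72 6 30 39 63 / 15 24 48 57 66 / 33 42 51 75 9 / 36 60 69 18 27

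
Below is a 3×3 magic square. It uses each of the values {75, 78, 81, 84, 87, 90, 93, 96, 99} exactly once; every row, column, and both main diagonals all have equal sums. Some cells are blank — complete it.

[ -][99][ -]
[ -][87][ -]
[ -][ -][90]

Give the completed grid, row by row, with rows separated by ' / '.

84 99 78 / 81 87 93 / 96 75 90

The 9 entries sum to 783, so each line sums to 783/3 = 261.
Using column 2: 99 + 87 + ? → (3,2) = 261 − 186 = 75.
From main diagonal, 261 − (87 + 90) gives (1,1) = 84.
Using row 1: 84 + 99 + ? → (1,3) = 261 − 183 = 78.
Using row 3: 75 + 90 + ? → (3,1) = 261 − 165 = 96.
Column 1: 84 + 96 + ? = 261, so (2,1) = 81.
Column 3 needs 261; the known cells sum to 168, so (2,3) = 93.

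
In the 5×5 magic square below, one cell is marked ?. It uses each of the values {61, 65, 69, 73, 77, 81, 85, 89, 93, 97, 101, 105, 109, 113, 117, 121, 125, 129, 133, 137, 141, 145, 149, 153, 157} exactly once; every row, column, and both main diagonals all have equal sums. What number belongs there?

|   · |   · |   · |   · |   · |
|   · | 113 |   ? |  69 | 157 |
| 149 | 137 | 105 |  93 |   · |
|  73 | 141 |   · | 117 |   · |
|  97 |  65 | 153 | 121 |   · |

The 25 entries sum to 2725, so each line sums to 2725/5 = 545.
Using row 3: 149 + 137 + 105 + 93 + ? → (3,5) = 545 − 484 = 61.
Row 5: 97 + 65 + 153 + 121 + ? = 545, so (5,5) = 109.
Column 2: 113 + 137 + 141 + 65 + ? = 545, so (1,2) = 89.
From column 4, 545 − (69 + 93 + 117 + 121) gives (1,4) = 145.
The remaining cell in main diagonal is (1,1) = 545 − 444 = 101.
Using anti-diagonal: 69 + 105 + 141 + 97 + ? → (1,5) = 545 − 412 = 133.
Row 1: 101 + 89 + 145 + 133 + ? = 545, so (1,3) = 77.
Column 1 must total 545; the given cells sum to 420, so (2,1) = 125.
The remaining cell in column 5 is (4,5) = 545 − 460 = 85.
Row 2: 125 + 113 + 69 + 157 + ? = 545, so (2,3) = 81.

81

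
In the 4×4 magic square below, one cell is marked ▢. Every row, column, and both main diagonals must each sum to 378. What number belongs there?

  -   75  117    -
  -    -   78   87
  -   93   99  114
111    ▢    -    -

Row 3 must total 378; the given cells sum to 306, so (3,1) = 72.
From column 3, 378 − (117 + 78 + 99) gives (4,3) = 84.
Anti-diagonal: 78 + 93 + 111 + ? = 378, so (1,4) = 96.
Using row 1: 75 + 117 + 96 + ? → (1,1) = 378 − 288 = 90.
The remaining cell in column 1 is (2,1) = 378 − 273 = 105.
The remaining cell in column 4 is (4,4) = 378 − 297 = 81.
The remaining cell in main diagonal is (2,2) = 378 − 270 = 108.
Row 4 must total 378; the given cells sum to 276, so (4,2) = 102.

102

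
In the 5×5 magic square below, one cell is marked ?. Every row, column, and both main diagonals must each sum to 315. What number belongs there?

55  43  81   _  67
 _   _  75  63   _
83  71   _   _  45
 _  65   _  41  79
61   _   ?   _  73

47

Using row 1: 55 + 43 + 81 + 67 + ? → (1,4) = 315 − 246 = 69.
Column 5 needs 315; the known cells sum to 264, so (2,5) = 51.
Anti-diagonal needs 315; the known cells sum to 256, so (3,3) = 59.
Row 3 needs 315; the known cells sum to 258, so (3,4) = 57.
Column 4: 69 + 63 + 57 + 41 + ? = 315, so (5,4) = 85.
Main diagonal: 55 + 59 + 41 + 73 + ? = 315, so (2,2) = 87.
The remaining cell in row 2 is (2,1) = 315 − 276 = 39.
Column 1 must total 315; the given cells sum to 238, so (4,1) = 77.
Column 2: 43 + 87 + 71 + 65 + ? = 315, so (5,2) = 49.
Using row 4: 77 + 65 + 41 + 79 + ? → (4,3) = 315 − 262 = 53.
Row 5: 61 + 49 + 85 + 73 + ? = 315, so (5,3) = 47.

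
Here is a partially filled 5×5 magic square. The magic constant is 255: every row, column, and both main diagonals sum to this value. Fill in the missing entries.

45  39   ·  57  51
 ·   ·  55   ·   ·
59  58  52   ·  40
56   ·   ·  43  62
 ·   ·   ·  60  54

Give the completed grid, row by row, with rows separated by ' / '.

45 39 63 57 51 / 42 61 55 49 48 / 59 58 52 46 40 / 56 50 44 43 62 / 53 47 41 60 54

Row 1: 45 + 39 + 57 + 51 + ? = 255, so (1,3) = 63.
Row 3 needs 255; the known cells sum to 209, so (3,4) = 46.
From column 4, 255 − (57 + 46 + 43 + 60) gives (2,4) = 49.
Column 5 needs 255; the known cells sum to 207, so (2,5) = 48.
Main diagonal must total 255; the given cells sum to 194, so (2,2) = 61.
Row 2 must total 255; the given cells sum to 213, so (2,1) = 42.
Column 1 must total 255; the given cells sum to 202, so (5,1) = 53.
Anti-diagonal needs 255; the known cells sum to 205, so (4,2) = 50.
Row 4: 56 + 50 + 43 + 62 + ? = 255, so (4,3) = 44.
Using column 2: 39 + 61 + 58 + 50 + ? → (5,2) = 255 − 208 = 47.
From column 3, 255 − (63 + 55 + 52 + 44) gives (5,3) = 41.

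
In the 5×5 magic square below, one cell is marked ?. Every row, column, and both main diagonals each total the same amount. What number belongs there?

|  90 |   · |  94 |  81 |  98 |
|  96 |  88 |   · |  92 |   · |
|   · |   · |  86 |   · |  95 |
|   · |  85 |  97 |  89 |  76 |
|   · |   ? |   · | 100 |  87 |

91

Main diagonal is complete and sums to 440; that is the magic constant.
From row 1, 440 − (90 + 94 + 81 + 98) gives (1,2) = 77.
The remaining cell in row 4 is (4,1) = 440 − 347 = 93.
From column 4, 440 − (81 + 92 + 89 + 100) gives (3,4) = 78.
From column 5, 440 − (98 + 95 + 76 + 87) gives (2,5) = 84.
Anti-diagonal must total 440; the given cells sum to 361, so (5,1) = 79.
From row 2, 440 − (96 + 88 + 92 + 84) gives (2,3) = 80.
From column 1, 440 − (90 + 96 + 93 + 79) gives (3,1) = 82.
Using column 3: 94 + 80 + 86 + 97 + ? → (5,3) = 440 − 357 = 83.
Using row 3: 82 + 86 + 78 + 95 + ? → (3,2) = 440 − 341 = 99.
Row 5 must total 440; the given cells sum to 349, so (5,2) = 91.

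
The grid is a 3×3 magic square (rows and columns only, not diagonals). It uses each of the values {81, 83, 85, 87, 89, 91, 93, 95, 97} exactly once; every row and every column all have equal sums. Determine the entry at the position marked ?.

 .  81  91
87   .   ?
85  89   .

83

The 9 entries sum to 801, so each line sums to 801/3 = 267.
The remaining cell in row 1 is (1,1) = 267 − 172 = 95.
Using row 3: 85 + 89 + ? → (3,3) = 267 − 174 = 93.
Column 2 must total 267; the given cells sum to 170, so (2,2) = 97.
Column 3 needs 267; the known cells sum to 184, so (2,3) = 83.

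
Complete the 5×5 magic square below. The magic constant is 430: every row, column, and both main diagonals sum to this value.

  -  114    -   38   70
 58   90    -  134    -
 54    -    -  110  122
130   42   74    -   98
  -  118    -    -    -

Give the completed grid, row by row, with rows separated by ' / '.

Row 4: 130 + 42 + 74 + 98 + ? = 430, so (4,4) = 86.
From column 2, 430 − (114 + 90 + 42 + 118) gives (3,2) = 66.
From column 4, 430 − (38 + 134 + 110 + 86) gives (5,4) = 62.
Row 3: 54 + 66 + 110 + 122 + ? = 430, so (3,3) = 78.
Anti-diagonal must total 430; the given cells sum to 324, so (5,1) = 106.
From column 1, 430 − (58 + 54 + 130 + 106) gives (1,1) = 82.
Main diagonal must total 430; the given cells sum to 336, so (5,5) = 94.
Row 1: 82 + 114 + 38 + 70 + ? = 430, so (1,3) = 126.
Row 5 needs 430; the known cells sum to 380, so (5,3) = 50.
Using column 3: 126 + 78 + 74 + 50 + ? → (2,3) = 430 − 328 = 102.
Column 5 needs 430; the known cells sum to 384, so (2,5) = 46.

82 114 126 38 70 / 58 90 102 134 46 / 54 66 78 110 122 / 130 42 74 86 98 / 106 118 50 62 94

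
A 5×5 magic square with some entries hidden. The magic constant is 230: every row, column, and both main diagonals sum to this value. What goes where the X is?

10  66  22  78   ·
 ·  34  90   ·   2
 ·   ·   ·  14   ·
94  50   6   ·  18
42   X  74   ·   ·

From row 1, 230 − (10 + 66 + 22 + 78) gives (1,5) = 54.
From row 4, 230 − (94 + 50 + 6 + 18) gives (4,4) = 62.
From column 3, 230 − (22 + 90 + 6 + 74) gives (3,3) = 38.
Using main diagonal: 10 + 34 + 38 + 62 + ? → (5,5) = 230 − 144 = 86.
Anti-diagonal: 54 + 38 + 50 + 42 + ? = 230, so (2,4) = 46.
From row 2, 230 − (34 + 90 + 46 + 2) gives (2,1) = 58.
Using column 1: 10 + 58 + 94 + 42 + ? → (3,1) = 230 − 204 = 26.
The remaining cell in column 4 is (5,4) = 230 − 200 = 30.
Using column 5: 54 + 2 + 18 + 86 + ? → (3,5) = 230 − 160 = 70.
Row 3: 26 + 38 + 14 + 70 + ? = 230, so (3,2) = 82.
Row 5 needs 230; the known cells sum to 232, so (5,2) = -2.

-2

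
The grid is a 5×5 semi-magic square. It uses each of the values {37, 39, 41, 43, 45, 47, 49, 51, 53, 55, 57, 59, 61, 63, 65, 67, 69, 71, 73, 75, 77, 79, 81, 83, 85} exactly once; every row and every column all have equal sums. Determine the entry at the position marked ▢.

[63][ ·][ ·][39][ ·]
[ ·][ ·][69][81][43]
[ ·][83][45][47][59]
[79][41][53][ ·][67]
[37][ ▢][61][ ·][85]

The 25 entries sum to 1525, so each line sums to 1525/5 = 305.
Row 3 needs 305; the known cells sum to 234, so (3,1) = 71.
Row 4: 79 + 41 + 53 + 67 + ? = 305, so (4,4) = 65.
Column 1 must total 305; the given cells sum to 250, so (2,1) = 55.
From column 3, 305 − (69 + 45 + 53 + 61) gives (1,3) = 77.
Column 4: 39 + 81 + 47 + 65 + ? = 305, so (5,4) = 73.
From column 5, 305 − (43 + 59 + 67 + 85) gives (1,5) = 51.
Row 1 needs 305; the known cells sum to 230, so (1,2) = 75.
The remaining cell in row 2 is (2,2) = 305 − 248 = 57.
From row 5, 305 − (37 + 61 + 73 + 85) gives (5,2) = 49.

49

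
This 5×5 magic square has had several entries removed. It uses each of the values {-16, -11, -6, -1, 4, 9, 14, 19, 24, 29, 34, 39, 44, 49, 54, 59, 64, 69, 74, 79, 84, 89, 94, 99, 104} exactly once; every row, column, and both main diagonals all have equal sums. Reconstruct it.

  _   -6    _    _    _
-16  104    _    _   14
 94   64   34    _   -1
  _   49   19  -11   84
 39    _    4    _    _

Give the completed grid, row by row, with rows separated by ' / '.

The 25 entries sum to 1100, so each line sums to 1100/5 = 220.
Using row 3: 94 + 64 + 34 + (-1) + ? → (3,4) = 220 − 191 = 29.
Row 4 needs 220; the known cells sum to 141, so (4,1) = 79.
The remaining cell in column 1 is (1,1) = 220 − 196 = 24.
Column 2 must total 220; the given cells sum to 211, so (5,2) = 9.
Using main diagonal: 24 + 104 + 34 + (-11) + ? → (5,5) = 220 − 151 = 69.
Row 5 needs 220; the known cells sum to 121, so (5,4) = 99.
The remaining cell in column 5 is (1,5) = 220 − 166 = 54.
Anti-diagonal needs 220; the known cells sum to 176, so (2,4) = 44.
From row 2, 220 − (-16 + 104 + 44 + 14) gives (2,3) = 74.
Column 3 needs 220; the known cells sum to 131, so (1,3) = 89.
Using column 4: 44 + 29 + (-11) + 99 + ? → (1,4) = 220 − 161 = 59.

24 -6 89 59 54 / -16 104 74 44 14 / 94 64 34 29 -1 / 79 49 19 -11 84 / 39 9 4 99 69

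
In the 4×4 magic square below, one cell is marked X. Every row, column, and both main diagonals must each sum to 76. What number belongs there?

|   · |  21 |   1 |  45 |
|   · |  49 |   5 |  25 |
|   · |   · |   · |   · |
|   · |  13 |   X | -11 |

41

Using row 1: 21 + 1 + 45 + ? → (1,1) = 76 − 67 = 9.
Row 2: 49 + 5 + 25 + ? = 76, so (2,1) = -3.
Using column 2: 21 + 49 + 13 + ? → (3,2) = 76 − 83 = -7.
Column 4 must total 76; the given cells sum to 59, so (3,4) = 17.
Main diagonal needs 76; the known cells sum to 47, so (3,3) = 29.
Anti-diagonal: 45 + 5 + (-7) + ? = 76, so (4,1) = 33.
Row 3: -7 + 29 + 17 + ? = 76, so (3,1) = 37.
Row 4: 33 + 13 + (-11) + ? = 76, so (4,3) = 41.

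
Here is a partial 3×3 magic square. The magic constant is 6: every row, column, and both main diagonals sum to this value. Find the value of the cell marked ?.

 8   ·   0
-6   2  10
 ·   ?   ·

6

Row 1 must total 6; the given cells sum to 8, so (1,2) = -2.
Column 1: 8 + (-6) + ? = 6, so (3,1) = 4.
Column 2 needs 6; the known cells sum to 0, so (3,2) = 6.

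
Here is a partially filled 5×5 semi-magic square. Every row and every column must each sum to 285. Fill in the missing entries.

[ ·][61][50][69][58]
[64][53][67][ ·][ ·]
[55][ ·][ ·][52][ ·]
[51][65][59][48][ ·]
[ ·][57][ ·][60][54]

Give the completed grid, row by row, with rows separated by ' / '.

47 61 50 69 58 / 64 53 67 56 45 / 55 49 63 52 66 / 51 65 59 48 62 / 68 57 46 60 54

Row 1: 61 + 50 + 69 + 58 + ? = 285, so (1,1) = 47.
From row 4, 285 − (51 + 65 + 59 + 48) gives (4,5) = 62.
Column 1 must total 285; the given cells sum to 217, so (5,1) = 68.
Using column 2: 61 + 53 + 65 + 57 + ? → (3,2) = 285 − 236 = 49.
Column 4 must total 285; the given cells sum to 229, so (2,4) = 56.
The remaining cell in row 2 is (2,5) = 285 − 240 = 45.
Using row 5: 68 + 57 + 60 + 54 + ? → (5,3) = 285 − 239 = 46.
Using column 3: 50 + 67 + 59 + 46 + ? → (3,3) = 285 − 222 = 63.
The remaining cell in column 5 is (3,5) = 285 − 219 = 66.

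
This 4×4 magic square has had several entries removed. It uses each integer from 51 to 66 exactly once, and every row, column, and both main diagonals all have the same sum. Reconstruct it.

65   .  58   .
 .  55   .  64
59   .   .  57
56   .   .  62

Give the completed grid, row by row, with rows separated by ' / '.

65 60 58 51 / 54 55 61 64 / 59 66 52 57 / 56 53 63 62

The entries are 51 through 66, which sum to 936, so each line sums to 936/4 = 234.
Column 1 must total 234; the given cells sum to 180, so (2,1) = 54.
From column 4, 234 − (64 + 57 + 62) gives (1,4) = 51.
Main diagonal must total 234; the given cells sum to 182, so (3,3) = 52.
Row 1: 65 + 58 + 51 + ? = 234, so (1,2) = 60.
Row 2 needs 234; the known cells sum to 173, so (2,3) = 61.
Row 3 needs 234; the known cells sum to 168, so (3,2) = 66.
Using column 2: 60 + 55 + 66 + ? → (4,2) = 234 − 181 = 53.
Column 3 needs 234; the known cells sum to 171, so (4,3) = 63.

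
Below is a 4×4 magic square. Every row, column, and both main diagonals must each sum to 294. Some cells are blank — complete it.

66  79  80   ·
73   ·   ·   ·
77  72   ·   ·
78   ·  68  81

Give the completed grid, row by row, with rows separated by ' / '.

66 79 80 69 / 73 76 75 70 / 77 72 71 74 / 78 67 68 81

Row 1: 66 + 79 + 80 + ? = 294, so (1,4) = 69.
Row 4 needs 294; the known cells sum to 227, so (4,2) = 67.
The remaining cell in column 2 is (2,2) = 294 − 218 = 76.
Main diagonal needs 294; the known cells sum to 223, so (3,3) = 71.
From anti-diagonal, 294 − (69 + 72 + 78) gives (2,3) = 75.
Using row 2: 73 + 76 + 75 + ? → (2,4) = 294 − 224 = 70.
Row 3 must total 294; the given cells sum to 220, so (3,4) = 74.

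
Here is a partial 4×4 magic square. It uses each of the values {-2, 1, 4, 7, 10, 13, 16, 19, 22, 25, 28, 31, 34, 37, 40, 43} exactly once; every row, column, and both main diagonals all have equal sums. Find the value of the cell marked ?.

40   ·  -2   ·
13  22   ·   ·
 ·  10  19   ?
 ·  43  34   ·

The 16 entries sum to 328, so each line sums to 328/4 = 82.
Column 2: 22 + 10 + 43 + ? = 82, so (1,2) = 7.
Column 3 must total 82; the given cells sum to 51, so (2,3) = 31.
From main diagonal, 82 − (40 + 22 + 19) gives (4,4) = 1.
Row 1 must total 82; the given cells sum to 45, so (1,4) = 37.
Using row 2: 13 + 22 + 31 + ? → (2,4) = 82 − 66 = 16.
The remaining cell in row 4 is (4,1) = 82 − 78 = 4.
Using column 1: 40 + 13 + 4 + ? → (3,1) = 82 − 57 = 25.
Column 4 needs 82; the known cells sum to 54, so (3,4) = 28.

28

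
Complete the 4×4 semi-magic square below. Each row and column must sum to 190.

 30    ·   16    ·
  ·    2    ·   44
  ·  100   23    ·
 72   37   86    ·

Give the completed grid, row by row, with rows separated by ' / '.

Using row 4: 72 + 37 + 86 + ? → (4,4) = 190 − 195 = -5.
From column 2, 190 − (2 + 100 + 37) gives (1,2) = 51.
Column 3: 16 + 23 + 86 + ? = 190, so (2,3) = 65.
Row 1: 30 + 51 + 16 + ? = 190, so (1,4) = 93.
Using row 2: 2 + 65 + 44 + ? → (2,1) = 190 − 111 = 79.
Column 1: 30 + 79 + 72 + ? = 190, so (3,1) = 9.
From column 4, 190 − (93 + 44 + (-5)) gives (3,4) = 58.

30 51 16 93 / 79 2 65 44 / 9 100 23 58 / 72 37 86 -5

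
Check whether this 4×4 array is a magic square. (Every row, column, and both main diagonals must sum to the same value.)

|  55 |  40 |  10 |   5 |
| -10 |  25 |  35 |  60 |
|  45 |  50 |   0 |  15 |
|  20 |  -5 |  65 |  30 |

Yes

Row 1: 55 + 40 + 10 + 5 = 110.
Row 2: -10 + 25 + 35 + 60 = 110.
Row 3: 45 + 50 + 0 + 15 = 110.
Row 4: 20 + (-5) + 65 + 30 = 110.
Column 1: 55 + (-10) + 45 + 20 = 110.
Column 2: 40 + 25 + 50 + (-5) = 110.
Column 3: 10 + 35 + 0 + 65 = 110.
Column 4: 5 + 60 + 15 + 30 = 110.
Main diagonal: 55 + 25 + 0 + 30 = 110.
Anti-diagonal: 5 + 35 + 50 + 20 = 110.
All lines sum to 110.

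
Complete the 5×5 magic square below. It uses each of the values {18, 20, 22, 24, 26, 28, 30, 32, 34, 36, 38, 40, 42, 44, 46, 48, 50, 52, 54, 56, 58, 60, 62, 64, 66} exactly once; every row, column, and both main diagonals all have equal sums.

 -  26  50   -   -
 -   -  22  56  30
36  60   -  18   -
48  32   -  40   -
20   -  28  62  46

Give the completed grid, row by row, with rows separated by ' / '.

42 26 50 34 58 / 64 38 22 56 30 / 36 60 44 18 52 / 48 32 66 40 24 / 20 54 28 62 46

The 25 entries sum to 1050, so each line sums to 1050/5 = 210.
The remaining cell in row 5 is (5,2) = 210 − 156 = 54.
Column 2 needs 210; the known cells sum to 172, so (2,2) = 38.
The remaining cell in column 4 is (1,4) = 210 − 176 = 34.
Row 2: 38 + 22 + 56 + 30 + ? = 210, so (2,1) = 64.
Column 1 must total 210; the given cells sum to 168, so (1,1) = 42.
The remaining cell in main diagonal is (3,3) = 210 − 166 = 44.
From anti-diagonal, 210 − (56 + 44 + 32 + 20) gives (1,5) = 58.
Using row 3: 36 + 60 + 44 + 18 + ? → (3,5) = 210 − 158 = 52.
Column 3: 50 + 22 + 44 + 28 + ? = 210, so (4,3) = 66.
The remaining cell in column 5 is (4,5) = 210 − 186 = 24.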